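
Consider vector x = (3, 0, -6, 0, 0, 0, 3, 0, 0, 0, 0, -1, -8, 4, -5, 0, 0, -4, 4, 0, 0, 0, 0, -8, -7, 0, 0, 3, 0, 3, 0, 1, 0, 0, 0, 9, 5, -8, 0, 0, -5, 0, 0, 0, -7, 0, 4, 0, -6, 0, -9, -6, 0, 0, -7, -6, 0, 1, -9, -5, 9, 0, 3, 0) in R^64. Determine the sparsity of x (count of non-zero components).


Non-zero positions: [0, 2, 6, 11, 12, 13, 14, 17, 18, 23, 24, 27, 29, 31, 35, 36, 37, 40, 44, 46, 48, 50, 51, 54, 55, 57, 58, 59, 60, 62].
Sparsity = 30.

30


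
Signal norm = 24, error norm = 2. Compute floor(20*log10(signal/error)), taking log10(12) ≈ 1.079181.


||x||/||e|| = 24/2 = 12.
log10(12) ≈ 1.079181.
20*log10(||x||/||e||) ≈ 20*1.079181 = 21.58362.
floor(21.58362) = 21.

21


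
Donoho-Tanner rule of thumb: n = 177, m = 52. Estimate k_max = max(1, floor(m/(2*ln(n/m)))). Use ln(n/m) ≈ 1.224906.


n/m = 177/52.
ln(n/m) ≈ 1.224906.
2*ln(n/m) ≈ 2.449812.
m/(2*ln(n/m)) ≈ 52/2.449812 ≈ 21.2261.
floor = 21.
k_max = max(1, 21) = 21.

21


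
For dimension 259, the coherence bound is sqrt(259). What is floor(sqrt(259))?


16^2 = 256 <= 259 < 289 = 17^2, so 16 <= sqrt(259) < 17.
floor(sqrt(259)) = 16.

16


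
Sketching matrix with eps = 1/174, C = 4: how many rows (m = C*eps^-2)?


1/eps = 174.
(1/eps)^2 = 30276.
m = 4*30276 = 121104.

121104


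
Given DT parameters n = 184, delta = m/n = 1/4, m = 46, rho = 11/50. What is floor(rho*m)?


m = 1/4*184 = 46.
rho = 11/50.
rho*m = 11/50*46 = 10.12.
k = floor(10.12) = 10.

10


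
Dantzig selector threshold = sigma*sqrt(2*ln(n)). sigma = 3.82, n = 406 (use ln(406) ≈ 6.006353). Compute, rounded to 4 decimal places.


ln(406) ≈ 6.006353.
2*ln(n) ≈ 12.012706.
sqrt(2*ln(n)) ≈ sqrt(12.012706) ≈ 3.465935.
threshold ≈ 3.82*3.465935 = 13.2398717 ≈ 13.2399.

13.2399


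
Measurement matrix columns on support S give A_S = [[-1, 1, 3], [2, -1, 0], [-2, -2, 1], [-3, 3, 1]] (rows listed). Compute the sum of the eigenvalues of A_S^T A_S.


Sum of eigenvalues of A_S^T A_S = trace(A_S^T A_S) = sum of squared column norms of A_S.
A_S^T A_S diagonal: [18, 15, 11].
trace = 18 + 15 + 11 = 44.

44


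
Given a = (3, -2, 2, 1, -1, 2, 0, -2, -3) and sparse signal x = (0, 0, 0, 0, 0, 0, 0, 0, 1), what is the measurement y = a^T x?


Non-zero terms: ['-3*1']
Products: [-3]
y = sum = -3.

-3


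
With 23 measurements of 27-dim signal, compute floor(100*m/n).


100*m/n = 100*23/27 ≈ 85.1852.
floor = 85.

85


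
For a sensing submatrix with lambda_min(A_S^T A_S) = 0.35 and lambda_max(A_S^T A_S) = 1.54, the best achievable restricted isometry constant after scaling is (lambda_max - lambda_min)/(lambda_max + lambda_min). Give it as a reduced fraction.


lambda_max - lambda_min = 1.54 - 0.35 = 1.19.
lambda_max + lambda_min = 1.54 + 0.35 = 1.89.
delta = 1.19/1.89 = 119/189 = 17/27.

17/27


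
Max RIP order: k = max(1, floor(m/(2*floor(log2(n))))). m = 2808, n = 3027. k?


floor(log2(3027)) = 11.
2*11 = 22.
m/(2*floor(log2(n))) = 2808/22 ≈ 127.6364.
floor = 127.
k = max(1, 127) = 127.

127


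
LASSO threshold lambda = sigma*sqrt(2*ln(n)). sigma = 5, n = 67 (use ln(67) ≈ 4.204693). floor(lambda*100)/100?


ln(67) ≈ 4.204693.
2*ln(n) ≈ 8.409386.
sqrt(2*ln(n)) ≈ sqrt(8.409386) ≈ 2.899894.
lambda ≈ 5*2.899894 = 14.49947.
floor(lambda*100)/100 = 14.49.

14.49


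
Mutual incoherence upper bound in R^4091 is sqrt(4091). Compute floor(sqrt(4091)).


63^2 = 3969 <= 4091 < 4096 = 64^2, so 63 <= sqrt(4091) < 64.
floor(sqrt(4091)) = 63.

63


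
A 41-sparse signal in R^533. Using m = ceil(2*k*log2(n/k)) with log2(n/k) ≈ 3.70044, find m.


log2(n/k) = log2(533/41) ≈ 3.70044.
2*k*log2(n/k) ≈ 2*41*3.70044 = 303.43608.
m = ceil(303.43608) = 304.

304


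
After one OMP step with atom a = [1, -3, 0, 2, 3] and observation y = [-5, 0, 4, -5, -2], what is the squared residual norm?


a^T a = 23.
a^T y = -21.
coeff = -21/23 = -21/23.
||r||^2 = 1169/23.

1169/23


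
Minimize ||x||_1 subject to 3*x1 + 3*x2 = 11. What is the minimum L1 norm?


Axis intercepts:
  x1 = 11/3, x2 = 0: L1 = 11/3
  x1 = 0, x2 = 11/3: L1 = 11/3
x* = (11/3, 0)
||x*||_1 = 11/3.

11/3


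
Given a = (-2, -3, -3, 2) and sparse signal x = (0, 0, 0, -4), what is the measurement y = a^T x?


Non-zero terms: ['2*-4']
Products: [-8]
y = sum = -8.

-8


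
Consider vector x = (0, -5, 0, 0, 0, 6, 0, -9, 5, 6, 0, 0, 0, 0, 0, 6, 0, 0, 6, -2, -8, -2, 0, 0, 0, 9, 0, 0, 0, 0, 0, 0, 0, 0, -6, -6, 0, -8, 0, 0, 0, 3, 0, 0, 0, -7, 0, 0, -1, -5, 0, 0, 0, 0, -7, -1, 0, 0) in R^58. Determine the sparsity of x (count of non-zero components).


Non-zero positions: [1, 5, 7, 8, 9, 15, 18, 19, 20, 21, 25, 34, 35, 37, 41, 45, 48, 49, 54, 55].
Sparsity = 20.

20


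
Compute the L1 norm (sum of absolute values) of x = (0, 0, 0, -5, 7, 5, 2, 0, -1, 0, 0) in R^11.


Non-zero entries: [(3, -5), (4, 7), (5, 5), (6, 2), (8, -1)]
Absolute values: [5, 7, 5, 2, 1]
||x||_1 = sum = 20.

20


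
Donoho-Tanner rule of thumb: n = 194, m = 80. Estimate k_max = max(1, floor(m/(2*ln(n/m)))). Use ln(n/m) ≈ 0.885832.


n/m = 194/80 = 97/40.
ln(n/m) ≈ 0.885832.
2*ln(n/m) ≈ 1.771664.
m/(2*ln(n/m)) ≈ 80/1.771664 ≈ 45.1553.
floor = 45.
k_max = max(1, 45) = 45.

45


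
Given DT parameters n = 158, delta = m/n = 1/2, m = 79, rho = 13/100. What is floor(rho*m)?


m = 1/2*158 = 79.
rho = 13/100.
rho*m = 13/100*79 = 10.27.
k = floor(10.27) = 10.

10


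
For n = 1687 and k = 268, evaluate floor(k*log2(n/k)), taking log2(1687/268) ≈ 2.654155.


log2(n/k) = log2(1687/268) ≈ 2.654155.
k*log2(n/k) ≈ 268*2.654155 = 711.31354.
floor(711.31354) = 711.

711


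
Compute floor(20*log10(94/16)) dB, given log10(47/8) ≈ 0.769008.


||x||/||e|| = 94/16 = 47/8.
log10(47/8) ≈ 0.769008.
20*log10(||x||/||e||) ≈ 20*0.769008 = 15.38016.
floor(15.38016) = 15.

15


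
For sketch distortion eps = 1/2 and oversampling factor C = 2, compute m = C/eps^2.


1/eps = 2.
(1/eps)^2 = 4.
m = 2*4 = 8.

8


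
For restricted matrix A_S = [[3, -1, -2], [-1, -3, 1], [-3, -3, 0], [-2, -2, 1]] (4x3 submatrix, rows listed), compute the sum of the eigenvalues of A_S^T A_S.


Sum of eigenvalues of A_S^T A_S = trace(A_S^T A_S) = sum of squared column norms of A_S.
A_S^T A_S diagonal: [23, 23, 6].
trace = 23 + 23 + 6 = 52.

52


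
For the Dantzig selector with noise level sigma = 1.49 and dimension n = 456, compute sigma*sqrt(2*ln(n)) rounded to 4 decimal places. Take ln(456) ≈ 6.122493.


ln(456) ≈ 6.122493.
2*ln(n) ≈ 12.244986.
sqrt(2*ln(n)) ≈ sqrt(12.244986) ≈ 3.499284.
threshold ≈ 1.49*3.499284 = 5.21393316 ≈ 5.2139.

5.2139


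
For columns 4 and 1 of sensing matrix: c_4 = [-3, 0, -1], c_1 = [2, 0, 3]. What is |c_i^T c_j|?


Inner product: -3*2 + 0*0 + -1*3
Products: [-6, 0, -3]
Sum = -9.
|dot| = 9.

9


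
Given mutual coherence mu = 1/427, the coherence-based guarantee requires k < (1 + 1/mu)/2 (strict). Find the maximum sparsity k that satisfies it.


1/mu = 427.
1 + 1/mu = 428.
(1 + 1/mu)/2 = 214 is an integer and the inequality is strict, so k_max = 214 - 1 = 213.

213


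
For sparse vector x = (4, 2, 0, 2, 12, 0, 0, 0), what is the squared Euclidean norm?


Non-zero entries: [(0, 4), (1, 2), (3, 2), (4, 12)]
Squares: [16, 4, 4, 144]
||x||_2^2 = sum = 168.

168


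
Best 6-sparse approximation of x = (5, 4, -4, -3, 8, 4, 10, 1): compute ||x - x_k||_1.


Sorted |x_i| descending: [10, 8, 5, 4, 4, 4, 3, 1]
Keep top 6: [10, 8, 5, 4, 4, 4]
Tail entries: [3, 1]
L1 error = sum of tail = 4.

4


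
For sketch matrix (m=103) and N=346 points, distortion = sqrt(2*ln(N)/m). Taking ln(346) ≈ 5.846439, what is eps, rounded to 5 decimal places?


ln(346) ≈ 5.846439.
2*ln(N)/m ≈ 2*5.846439/103 ≈ 0.11352309.
eps = sqrt(0.11352309) ≈ 0.3369319 ≈ 0.33693.

0.33693


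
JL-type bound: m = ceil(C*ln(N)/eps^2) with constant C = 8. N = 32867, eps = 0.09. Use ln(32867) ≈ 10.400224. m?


ln(32867) ≈ 10.400224.
eps^2 = 0.09^2 = 0.0081.
C*ln(N)/eps^2 ≈ 8*10.400224/0.0081 ≈ 10271.8262.
m = ceil(10271.8262) = 10272.

10272


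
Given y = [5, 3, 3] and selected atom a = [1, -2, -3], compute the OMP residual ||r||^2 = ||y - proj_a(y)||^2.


a^T a = 14.
a^T y = -10.
coeff = -10/14 = -5/7.
||r||^2 = 251/7.

251/7


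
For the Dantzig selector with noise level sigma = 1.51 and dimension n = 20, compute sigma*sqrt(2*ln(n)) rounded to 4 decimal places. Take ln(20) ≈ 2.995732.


ln(20) ≈ 2.995732.
2*ln(n) ≈ 5.991464.
sqrt(2*ln(n)) ≈ sqrt(5.991464) ≈ 2.447747.
threshold ≈ 1.51*2.447747 = 3.69609797 ≈ 3.6961.

3.6961


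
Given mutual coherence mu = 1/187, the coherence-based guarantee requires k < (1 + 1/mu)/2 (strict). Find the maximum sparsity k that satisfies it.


1/mu = 187.
1 + 1/mu = 188.
(1 + 1/mu)/2 = 94 is an integer and the inequality is strict, so k_max = 94 - 1 = 93.

93


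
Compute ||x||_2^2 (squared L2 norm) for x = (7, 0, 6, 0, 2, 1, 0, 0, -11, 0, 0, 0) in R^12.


Non-zero entries: [(0, 7), (2, 6), (4, 2), (5, 1), (8, -11)]
Squares: [49, 36, 4, 1, 121]
||x||_2^2 = sum = 211.

211


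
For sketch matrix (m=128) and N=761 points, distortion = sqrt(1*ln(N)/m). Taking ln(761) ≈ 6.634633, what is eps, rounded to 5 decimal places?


ln(761) ≈ 6.634633.
1*ln(N)/m ≈ 1*6.634633/128 ≈ 0.05183307.
eps = sqrt(0.05183307) ≈ 0.2276688 ≈ 0.22767.

0.22767


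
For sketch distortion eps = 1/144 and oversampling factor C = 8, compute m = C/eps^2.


1/eps = 144.
(1/eps)^2 = 20736.
m = 8*20736 = 165888.

165888


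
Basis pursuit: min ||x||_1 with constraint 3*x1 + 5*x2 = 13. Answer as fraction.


Axis intercepts:
  x1 = 13/3, x2 = 0: L1 = 13/3
  x1 = 0, x2 = 13/5: L1 = 13/5
x* = (0, 13/5)
||x*||_1 = 13/5.

13/5


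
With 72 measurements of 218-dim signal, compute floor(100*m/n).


100*m/n = 100*72/218 ≈ 33.0275.
floor = 33.

33


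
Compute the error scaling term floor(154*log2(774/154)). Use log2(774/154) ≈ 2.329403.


log2(n/k) = log2(774/154) ≈ 2.329403.
k*log2(n/k) ≈ 154*2.329403 = 358.728062.
floor(358.728062) = 358.

358


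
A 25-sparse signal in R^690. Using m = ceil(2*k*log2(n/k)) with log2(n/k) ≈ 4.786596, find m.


log2(n/k) = log2(690/25) ≈ 4.786596.
2*k*log2(n/k) ≈ 2*25*4.786596 = 239.3298.
m = ceil(239.3298) = 240.

240


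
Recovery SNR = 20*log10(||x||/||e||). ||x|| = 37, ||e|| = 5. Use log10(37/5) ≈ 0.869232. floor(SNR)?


||x||/||e|| = 37/5.
log10(37/5) ≈ 0.869232.
20*log10(||x||/||e||) ≈ 20*0.869232 = 17.38464.
floor(17.38464) = 17.

17


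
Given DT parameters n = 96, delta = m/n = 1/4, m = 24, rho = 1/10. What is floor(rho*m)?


m = 1/4*96 = 24.
rho = 1/10.
rho*m = 1/10*24 = 2.4.
k = floor(2.4) = 2.

2


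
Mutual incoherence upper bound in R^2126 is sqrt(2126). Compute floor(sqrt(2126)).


46^2 = 2116 <= 2126 < 2209 = 47^2, so 46 <= sqrt(2126) < 47.
floor(sqrt(2126)) = 46.

46


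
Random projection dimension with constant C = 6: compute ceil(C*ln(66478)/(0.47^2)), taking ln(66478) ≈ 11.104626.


ln(66478) ≈ 11.104626.
eps^2 = 0.47^2 = 0.2209.
C*ln(N)/eps^2 ≈ 6*11.104626/0.2209 ≈ 301.6195.
m = ceil(301.6195) = 302.

302


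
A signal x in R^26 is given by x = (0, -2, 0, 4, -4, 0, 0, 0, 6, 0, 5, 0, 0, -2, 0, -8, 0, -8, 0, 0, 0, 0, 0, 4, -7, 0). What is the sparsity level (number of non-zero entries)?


Non-zero positions: [1, 3, 4, 8, 10, 13, 15, 17, 23, 24].
Sparsity = 10.

10


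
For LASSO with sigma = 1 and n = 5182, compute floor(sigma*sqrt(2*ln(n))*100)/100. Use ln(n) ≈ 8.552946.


ln(5182) ≈ 8.552946.
2*ln(n) ≈ 17.105892.
sqrt(2*ln(n)) ≈ sqrt(17.105892) ≈ 4.135927.
lambda ≈ 1*4.135927 = 4.135927.
floor(lambda*100)/100 = 4.13.

4.13


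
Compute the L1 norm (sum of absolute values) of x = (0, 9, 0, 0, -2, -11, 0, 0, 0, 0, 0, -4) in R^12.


Non-zero entries: [(1, 9), (4, -2), (5, -11), (11, -4)]
Absolute values: [9, 2, 11, 4]
||x||_1 = sum = 26.

26


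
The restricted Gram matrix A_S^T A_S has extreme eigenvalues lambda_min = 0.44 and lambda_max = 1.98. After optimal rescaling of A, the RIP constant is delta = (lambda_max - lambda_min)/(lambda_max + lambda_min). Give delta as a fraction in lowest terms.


lambda_max - lambda_min = 1.98 - 0.44 = 1.54.
lambda_max + lambda_min = 1.98 + 0.44 = 2.42.
delta = 1.54/2.42 = 154/242 = 7/11.

7/11


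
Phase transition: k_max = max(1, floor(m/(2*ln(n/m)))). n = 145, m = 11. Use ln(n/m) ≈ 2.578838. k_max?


n/m = 145/11.
ln(n/m) ≈ 2.578838.
2*ln(n/m) ≈ 5.157676.
m/(2*ln(n/m)) ≈ 11/5.157676 ≈ 2.1327.
floor = 2.
k_max = max(1, 2) = 2.

2


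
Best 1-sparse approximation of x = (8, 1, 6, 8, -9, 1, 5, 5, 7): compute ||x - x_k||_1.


Sorted |x_i| descending: [9, 8, 8, 7, 6, 5, 5, 1, 1]
Keep top 1: [9]
Tail entries: [8, 8, 7, 6, 5, 5, 1, 1]
L1 error = sum of tail = 41.

41


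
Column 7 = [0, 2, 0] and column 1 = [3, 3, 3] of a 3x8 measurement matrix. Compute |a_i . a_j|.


Inner product: 0*3 + 2*3 + 0*3
Products: [0, 6, 0]
Sum = 6.
|dot| = 6.

6


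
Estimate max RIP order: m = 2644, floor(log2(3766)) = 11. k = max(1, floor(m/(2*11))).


floor(log2(3766)) = 11.
2*11 = 22.
m/(2*floor(log2(n))) = 2644/22 ≈ 120.1818.
floor = 120.
k = max(1, 120) = 120.

120


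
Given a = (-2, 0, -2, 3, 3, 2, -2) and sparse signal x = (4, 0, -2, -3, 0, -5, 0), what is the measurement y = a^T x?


Non-zero terms: ['-2*4', '-2*-2', '3*-3', '2*-5']
Products: [-8, 4, -9, -10]
y = sum = -23.

-23


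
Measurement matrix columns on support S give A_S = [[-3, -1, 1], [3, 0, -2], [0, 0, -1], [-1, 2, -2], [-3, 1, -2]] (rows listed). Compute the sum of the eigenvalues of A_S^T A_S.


Sum of eigenvalues of A_S^T A_S = trace(A_S^T A_S) = sum of squared column norms of A_S.
A_S^T A_S diagonal: [28, 6, 14].
trace = 28 + 6 + 14 = 48.

48


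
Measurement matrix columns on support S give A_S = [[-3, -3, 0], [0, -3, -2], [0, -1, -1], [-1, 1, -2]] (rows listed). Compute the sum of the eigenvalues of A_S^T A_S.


Sum of eigenvalues of A_S^T A_S = trace(A_S^T A_S) = sum of squared column norms of A_S.
A_S^T A_S diagonal: [10, 20, 9].
trace = 10 + 20 + 9 = 39.

39


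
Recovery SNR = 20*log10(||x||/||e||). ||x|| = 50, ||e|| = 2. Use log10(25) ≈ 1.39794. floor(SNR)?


||x||/||e|| = 50/2 = 25.
log10(25) ≈ 1.39794.
20*log10(||x||/||e||) ≈ 20*1.39794 = 27.9588.
floor(27.9588) = 27.

27


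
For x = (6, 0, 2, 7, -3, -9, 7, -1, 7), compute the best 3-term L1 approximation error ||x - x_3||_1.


Sorted |x_i| descending: [9, 7, 7, 7, 6, 3, 2, 1, 0]
Keep top 3: [9, 7, 7]
Tail entries: [7, 6, 3, 2, 1, 0]
L1 error = sum of tail = 19.

19


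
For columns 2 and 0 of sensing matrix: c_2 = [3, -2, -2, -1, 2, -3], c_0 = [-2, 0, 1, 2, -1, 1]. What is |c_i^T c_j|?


Inner product: 3*-2 + -2*0 + -2*1 + -1*2 + 2*-1 + -3*1
Products: [-6, 0, -2, -2, -2, -3]
Sum = -15.
|dot| = 15.

15


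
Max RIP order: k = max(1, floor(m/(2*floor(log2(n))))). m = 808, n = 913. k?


floor(log2(913)) = 9.
2*9 = 18.
m/(2*floor(log2(n))) = 808/18 ≈ 44.8889.
floor = 44.
k = max(1, 44) = 44.

44


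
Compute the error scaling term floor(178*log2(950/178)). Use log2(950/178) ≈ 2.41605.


log2(n/k) = log2(950/178) ≈ 2.41605.
k*log2(n/k) ≈ 178*2.41605 = 430.0569.
floor(430.0569) = 430.

430


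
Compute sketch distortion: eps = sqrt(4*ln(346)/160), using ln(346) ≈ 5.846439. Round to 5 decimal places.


ln(346) ≈ 5.846439.
4*ln(N)/m ≈ 4*5.846439/160 ≈ 0.14616097.
eps = sqrt(0.14616097) ≈ 0.38231 ≈ 0.38231.

0.38231


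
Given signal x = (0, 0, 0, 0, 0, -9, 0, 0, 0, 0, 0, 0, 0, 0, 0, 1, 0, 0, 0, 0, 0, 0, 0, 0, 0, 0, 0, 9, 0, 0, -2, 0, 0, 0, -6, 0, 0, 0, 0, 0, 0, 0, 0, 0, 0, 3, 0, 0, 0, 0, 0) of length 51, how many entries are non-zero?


Non-zero positions: [5, 15, 27, 30, 34, 45].
Sparsity = 6.

6


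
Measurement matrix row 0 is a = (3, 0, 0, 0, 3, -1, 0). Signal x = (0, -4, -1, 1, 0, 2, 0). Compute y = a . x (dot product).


Non-zero terms: ['0*-4', '0*-1', '0*1', '-1*2']
Products: [0, 0, 0, -2]
y = sum = -2.

-2


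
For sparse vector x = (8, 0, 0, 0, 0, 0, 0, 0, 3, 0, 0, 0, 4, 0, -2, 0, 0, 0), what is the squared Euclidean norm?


Non-zero entries: [(0, 8), (8, 3), (12, 4), (14, -2)]
Squares: [64, 9, 16, 4]
||x||_2^2 = sum = 93.

93


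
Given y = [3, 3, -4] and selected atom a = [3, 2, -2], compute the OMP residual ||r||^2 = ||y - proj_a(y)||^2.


a^T a = 17.
a^T y = 23.
coeff = 23/17 = 23/17.
||r||^2 = 49/17.

49/17


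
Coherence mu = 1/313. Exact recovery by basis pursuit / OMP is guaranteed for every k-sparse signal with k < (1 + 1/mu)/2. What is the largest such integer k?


1/mu = 313.
1 + 1/mu = 314.
(1 + 1/mu)/2 = 157 is an integer and the inequality is strict, so k_max = 157 - 1 = 156.

156


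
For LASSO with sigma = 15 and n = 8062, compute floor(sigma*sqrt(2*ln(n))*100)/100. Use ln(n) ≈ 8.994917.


ln(8062) ≈ 8.994917.
2*ln(n) ≈ 17.989834.
sqrt(2*ln(n)) ≈ sqrt(17.989834) ≈ 4.241442.
lambda ≈ 15*4.241442 = 63.62163.
floor(lambda*100)/100 = 63.62.

63.62


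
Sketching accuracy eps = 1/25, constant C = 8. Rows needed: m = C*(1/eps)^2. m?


1/eps = 25.
(1/eps)^2 = 625.
m = 8*625 = 5000.

5000


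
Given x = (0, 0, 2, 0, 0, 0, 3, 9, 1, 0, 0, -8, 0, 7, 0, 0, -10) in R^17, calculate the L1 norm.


Non-zero entries: [(2, 2), (6, 3), (7, 9), (8, 1), (11, -8), (13, 7), (16, -10)]
Absolute values: [2, 3, 9, 1, 8, 7, 10]
||x||_1 = sum = 40.

40


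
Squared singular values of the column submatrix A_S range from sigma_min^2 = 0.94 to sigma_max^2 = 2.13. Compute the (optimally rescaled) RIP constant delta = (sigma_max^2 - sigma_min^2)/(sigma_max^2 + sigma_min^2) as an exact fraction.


lambda_max - lambda_min = 2.13 - 0.94 = 1.19.
lambda_max + lambda_min = 2.13 + 0.94 = 3.07.
delta = 1.19/3.07 = 119/307.

119/307


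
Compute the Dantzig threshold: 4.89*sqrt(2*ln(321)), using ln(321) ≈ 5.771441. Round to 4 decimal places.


ln(321) ≈ 5.771441.
2*ln(n) ≈ 11.542882.
sqrt(2*ln(n)) ≈ sqrt(11.542882) ≈ 3.397482.
threshold ≈ 4.89*3.397482 = 16.61368698 ≈ 16.6137.

16.6137


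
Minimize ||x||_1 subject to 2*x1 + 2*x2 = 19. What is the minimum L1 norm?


Axis intercepts:
  x1 = 19/2, x2 = 0: L1 = 19/2
  x1 = 0, x2 = 19/2: L1 = 19/2
x* = (19/2, 0)
||x*||_1 = 19/2.

19/2


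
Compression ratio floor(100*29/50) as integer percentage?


100*m/n = 100*29/50 ≈ 58.0.
floor = 58.

58


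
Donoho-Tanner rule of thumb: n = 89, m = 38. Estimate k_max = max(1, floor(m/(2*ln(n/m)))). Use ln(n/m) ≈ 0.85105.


n/m = 89/38.
ln(n/m) ≈ 0.85105.
2*ln(n/m) ≈ 1.7021.
m/(2*ln(n/m)) ≈ 38/1.7021 ≈ 22.3254.
floor = 22.
k_max = max(1, 22) = 22.

22


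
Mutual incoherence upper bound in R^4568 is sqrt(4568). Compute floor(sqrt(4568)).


67^2 = 4489 <= 4568 < 4624 = 68^2, so 67 <= sqrt(4568) < 68.
floor(sqrt(4568)) = 67.

67


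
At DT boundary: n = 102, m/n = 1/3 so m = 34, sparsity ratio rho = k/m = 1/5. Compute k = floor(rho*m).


m = 1/3*102 = 34.
rho = 1/5.
rho*m = 1/5*34 = 6.8.
k = floor(6.8) = 6.

6


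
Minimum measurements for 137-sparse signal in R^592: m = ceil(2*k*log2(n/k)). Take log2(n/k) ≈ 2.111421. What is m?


log2(n/k) = log2(592/137) ≈ 2.111421.
2*k*log2(n/k) ≈ 2*137*2.111421 = 578.529354.
m = ceil(578.529354) = 579.

579


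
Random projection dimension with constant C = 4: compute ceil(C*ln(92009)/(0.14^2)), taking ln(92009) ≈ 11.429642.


ln(92009) ≈ 11.429642.
eps^2 = 0.14^2 = 0.0196.
C*ln(N)/eps^2 ≈ 4*11.429642/0.0196 ≈ 2332.58.
m = ceil(2332.58) = 2333.

2333


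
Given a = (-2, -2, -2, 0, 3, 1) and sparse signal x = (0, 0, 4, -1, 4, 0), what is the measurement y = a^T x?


Non-zero terms: ['-2*4', '0*-1', '3*4']
Products: [-8, 0, 12]
y = sum = 4.

4


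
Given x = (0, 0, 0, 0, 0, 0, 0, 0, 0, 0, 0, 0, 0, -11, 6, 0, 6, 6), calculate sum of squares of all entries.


Non-zero entries: [(13, -11), (14, 6), (16, 6), (17, 6)]
Squares: [121, 36, 36, 36]
||x||_2^2 = sum = 229.

229


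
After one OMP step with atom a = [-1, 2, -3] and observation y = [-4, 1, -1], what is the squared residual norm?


a^T a = 14.
a^T y = 9.
coeff = 9/14 = 9/14.
||r||^2 = 171/14.

171/14


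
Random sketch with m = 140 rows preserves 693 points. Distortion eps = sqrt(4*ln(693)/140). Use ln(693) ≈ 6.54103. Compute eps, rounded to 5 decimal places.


ln(693) ≈ 6.54103.
4*ln(N)/m ≈ 4*6.54103/140 ≈ 0.18688657.
eps = sqrt(0.18688657) ≈ 0.4323038 ≈ 0.43230.

0.43230


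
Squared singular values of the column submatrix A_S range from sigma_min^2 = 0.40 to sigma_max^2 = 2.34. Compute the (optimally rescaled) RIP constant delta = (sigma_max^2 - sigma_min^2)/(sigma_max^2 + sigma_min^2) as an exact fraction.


lambda_max - lambda_min = 2.34 - 0.40 = 1.94.
lambda_max + lambda_min = 2.34 + 0.40 = 2.74.
delta = 1.94/2.74 = 194/274 = 97/137.

97/137


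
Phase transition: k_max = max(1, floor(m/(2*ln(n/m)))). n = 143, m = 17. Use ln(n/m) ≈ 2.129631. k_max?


n/m = 143/17.
ln(n/m) ≈ 2.129631.
2*ln(n/m) ≈ 4.259262.
m/(2*ln(n/m)) ≈ 17/4.259262 ≈ 3.9913.
floor = 3.
k_max = max(1, 3) = 3.

3


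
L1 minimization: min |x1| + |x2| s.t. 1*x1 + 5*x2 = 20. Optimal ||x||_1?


Axis intercepts:
  x1 = 20, x2 = 0: L1 = 20
  x1 = 0, x2 = 4: L1 = 4
x* = (0, 4)
||x*||_1 = 4.

4


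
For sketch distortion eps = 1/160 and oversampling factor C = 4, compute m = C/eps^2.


1/eps = 160.
(1/eps)^2 = 25600.
m = 4*25600 = 102400.

102400


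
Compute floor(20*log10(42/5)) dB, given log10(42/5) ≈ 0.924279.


||x||/||e|| = 42/5.
log10(42/5) ≈ 0.924279.
20*log10(||x||/||e||) ≈ 20*0.924279 = 18.48558.
floor(18.48558) = 18.

18


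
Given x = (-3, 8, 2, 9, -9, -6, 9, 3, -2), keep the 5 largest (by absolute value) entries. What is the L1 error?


Sorted |x_i| descending: [9, 9, 9, 8, 6, 3, 3, 2, 2]
Keep top 5: [9, 9, 9, 8, 6]
Tail entries: [3, 3, 2, 2]
L1 error = sum of tail = 10.

10


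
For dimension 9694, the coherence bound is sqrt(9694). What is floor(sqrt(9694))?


98^2 = 9604 <= 9694 < 9801 = 99^2, so 98 <= sqrt(9694) < 99.
floor(sqrt(9694)) = 98.

98


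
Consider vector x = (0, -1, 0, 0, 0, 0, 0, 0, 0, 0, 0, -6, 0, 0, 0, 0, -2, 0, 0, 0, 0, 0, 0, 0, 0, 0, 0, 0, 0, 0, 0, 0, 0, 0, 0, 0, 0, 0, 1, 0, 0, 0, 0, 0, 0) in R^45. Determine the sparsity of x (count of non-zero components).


Non-zero positions: [1, 11, 16, 38].
Sparsity = 4.

4


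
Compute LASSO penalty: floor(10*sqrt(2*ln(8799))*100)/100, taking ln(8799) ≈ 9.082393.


ln(8799) ≈ 9.082393.
2*ln(n) ≈ 18.164786.
sqrt(2*ln(n)) ≈ sqrt(18.164786) ≈ 4.262017.
lambda ≈ 10*4.262017 = 42.62017.
floor(lambda*100)/100 = 42.62.

42.62


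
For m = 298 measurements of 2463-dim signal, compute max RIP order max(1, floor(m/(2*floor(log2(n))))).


floor(log2(2463)) = 11.
2*11 = 22.
m/(2*floor(log2(n))) = 298/22 ≈ 13.5455.
floor = 13.
k = max(1, 13) = 13.

13


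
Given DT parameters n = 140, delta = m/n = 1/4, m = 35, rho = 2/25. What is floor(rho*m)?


m = 1/4*140 = 35.
rho = 2/25.
rho*m = 2/25*35 = 2.8.
k = floor(2.8) = 2.

2


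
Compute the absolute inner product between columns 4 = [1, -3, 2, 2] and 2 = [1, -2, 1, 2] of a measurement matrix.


Inner product: 1*1 + -3*-2 + 2*1 + 2*2
Products: [1, 6, 2, 4]
Sum = 13.
|dot| = 13.

13


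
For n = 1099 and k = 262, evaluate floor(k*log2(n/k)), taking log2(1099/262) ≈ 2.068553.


log2(n/k) = log2(1099/262) ≈ 2.068553.
k*log2(n/k) ≈ 262*2.068553 = 541.960886.
floor(541.960886) = 541.

541


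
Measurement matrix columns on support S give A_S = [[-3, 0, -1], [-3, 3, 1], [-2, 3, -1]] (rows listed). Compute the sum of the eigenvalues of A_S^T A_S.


Sum of eigenvalues of A_S^T A_S = trace(A_S^T A_S) = sum of squared column norms of A_S.
A_S^T A_S diagonal: [22, 18, 3].
trace = 22 + 18 + 3 = 43.

43


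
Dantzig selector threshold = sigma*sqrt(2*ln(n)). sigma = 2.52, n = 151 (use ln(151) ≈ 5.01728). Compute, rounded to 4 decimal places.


ln(151) ≈ 5.01728.
2*ln(n) ≈ 10.03456.
sqrt(2*ln(n)) ≈ sqrt(10.03456) ≈ 3.167737.
threshold ≈ 2.52*3.167737 = 7.98269724 ≈ 7.9827.

7.9827


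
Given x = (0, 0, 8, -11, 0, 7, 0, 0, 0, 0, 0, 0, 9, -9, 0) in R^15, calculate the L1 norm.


Non-zero entries: [(2, 8), (3, -11), (5, 7), (12, 9), (13, -9)]
Absolute values: [8, 11, 7, 9, 9]
||x||_1 = sum = 44.

44


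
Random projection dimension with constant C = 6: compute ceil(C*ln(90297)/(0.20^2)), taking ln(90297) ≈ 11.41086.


ln(90297) ≈ 11.41086.
eps^2 = 0.20^2 = 0.04.
C*ln(N)/eps^2 ≈ 6*11.41086/0.04 ≈ 1711.629.
m = ceil(1711.629) = 1712.

1712


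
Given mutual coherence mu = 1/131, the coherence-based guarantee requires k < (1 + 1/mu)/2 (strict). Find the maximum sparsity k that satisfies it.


1/mu = 131.
1 + 1/mu = 132.
(1 + 1/mu)/2 = 66 is an integer and the inequality is strict, so k_max = 66 - 1 = 65.

65


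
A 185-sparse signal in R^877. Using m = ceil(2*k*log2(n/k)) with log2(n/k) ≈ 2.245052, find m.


log2(n/k) = log2(877/185) ≈ 2.245052.
2*k*log2(n/k) ≈ 2*185*2.245052 = 830.66924.
m = ceil(830.66924) = 831.

831


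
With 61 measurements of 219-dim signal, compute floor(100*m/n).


100*m/n = 100*61/219 ≈ 27.8539.
floor = 27.

27


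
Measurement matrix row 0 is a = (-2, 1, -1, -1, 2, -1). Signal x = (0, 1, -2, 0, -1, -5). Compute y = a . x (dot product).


Non-zero terms: ['1*1', '-1*-2', '2*-1', '-1*-5']
Products: [1, 2, -2, 5]
y = sum = 6.

6


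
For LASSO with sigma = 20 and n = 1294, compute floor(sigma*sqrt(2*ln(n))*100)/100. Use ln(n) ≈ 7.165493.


ln(1294) ≈ 7.165493.
2*ln(n) ≈ 14.330986.
sqrt(2*ln(n)) ≈ sqrt(14.330986) ≈ 3.785629.
lambda ≈ 20*3.785629 = 75.71258.
floor(lambda*100)/100 = 75.71.

75.71


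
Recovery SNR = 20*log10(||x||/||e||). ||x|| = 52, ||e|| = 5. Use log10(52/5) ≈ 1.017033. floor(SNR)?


||x||/||e|| = 52/5.
log10(52/5) ≈ 1.017033.
20*log10(||x||/||e||) ≈ 20*1.017033 = 20.34066.
floor(20.34066) = 20.

20


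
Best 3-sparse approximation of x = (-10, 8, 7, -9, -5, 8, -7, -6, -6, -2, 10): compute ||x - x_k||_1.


Sorted |x_i| descending: [10, 10, 9, 8, 8, 7, 7, 6, 6, 5, 2]
Keep top 3: [10, 10, 9]
Tail entries: [8, 8, 7, 7, 6, 6, 5, 2]
L1 error = sum of tail = 49.

49


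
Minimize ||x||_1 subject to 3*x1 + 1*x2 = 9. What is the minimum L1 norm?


Axis intercepts:
  x1 = 3, x2 = 0: L1 = 3
  x1 = 0, x2 = 9: L1 = 9
x* = (3, 0)
||x*||_1 = 3.

3


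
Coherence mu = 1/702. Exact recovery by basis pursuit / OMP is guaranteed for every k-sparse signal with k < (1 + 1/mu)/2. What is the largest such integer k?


1/mu = 702.
1 + 1/mu = 703.
(1 + 1/mu)/2 = 351.5 is not an integer, so k_max = floor(351.5) = 351.

351


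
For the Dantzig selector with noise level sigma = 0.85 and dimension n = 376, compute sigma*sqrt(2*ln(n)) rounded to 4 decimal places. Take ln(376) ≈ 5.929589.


ln(376) ≈ 5.929589.
2*ln(n) ≈ 11.859178.
sqrt(2*ln(n)) ≈ sqrt(11.859178) ≈ 3.443716.
threshold ≈ 0.85*3.443716 = 2.9271586 ≈ 2.9272.

2.9272


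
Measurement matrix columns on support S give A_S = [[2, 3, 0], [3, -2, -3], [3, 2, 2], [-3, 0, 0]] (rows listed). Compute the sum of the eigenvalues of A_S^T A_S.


Sum of eigenvalues of A_S^T A_S = trace(A_S^T A_S) = sum of squared column norms of A_S.
A_S^T A_S diagonal: [31, 17, 13].
trace = 31 + 17 + 13 = 61.

61


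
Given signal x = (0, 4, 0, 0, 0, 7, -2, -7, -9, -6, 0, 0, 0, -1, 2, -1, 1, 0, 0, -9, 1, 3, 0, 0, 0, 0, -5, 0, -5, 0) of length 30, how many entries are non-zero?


Non-zero positions: [1, 5, 6, 7, 8, 9, 13, 14, 15, 16, 19, 20, 21, 26, 28].
Sparsity = 15.

15


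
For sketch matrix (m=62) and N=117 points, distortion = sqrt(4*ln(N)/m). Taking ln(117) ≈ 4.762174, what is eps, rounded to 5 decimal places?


ln(117) ≈ 4.762174.
4*ln(N)/m ≈ 4*4.762174/62 ≈ 0.30723703.
eps = sqrt(0.30723703) ≈ 0.5542897 ≈ 0.55429.

0.55429


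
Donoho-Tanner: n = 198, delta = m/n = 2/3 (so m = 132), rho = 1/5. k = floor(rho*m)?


m = 2/3*198 = 132.
rho = 1/5.
rho*m = 1/5*132 = 26.4.
k = floor(26.4) = 26.

26


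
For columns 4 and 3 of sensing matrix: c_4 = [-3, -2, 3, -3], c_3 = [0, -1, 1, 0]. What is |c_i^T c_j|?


Inner product: -3*0 + -2*-1 + 3*1 + -3*0
Products: [0, 2, 3, 0]
Sum = 5.
|dot| = 5.

5


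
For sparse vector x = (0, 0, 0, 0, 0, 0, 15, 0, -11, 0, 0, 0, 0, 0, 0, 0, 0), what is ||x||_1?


Non-zero entries: [(6, 15), (8, -11)]
Absolute values: [15, 11]
||x||_1 = sum = 26.

26


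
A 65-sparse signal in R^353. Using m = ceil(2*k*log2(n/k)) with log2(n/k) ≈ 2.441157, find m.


log2(n/k) = log2(353/65) ≈ 2.441157.
2*k*log2(n/k) ≈ 2*65*2.441157 = 317.35041.
m = ceil(317.35041) = 318.

318


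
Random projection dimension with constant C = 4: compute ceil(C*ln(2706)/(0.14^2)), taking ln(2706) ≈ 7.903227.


ln(2706) ≈ 7.903227.
eps^2 = 0.14^2 = 0.0196.
C*ln(N)/eps^2 ≈ 4*7.903227/0.0196 ≈ 1612.9035.
m = ceil(1612.9035) = 1613.

1613


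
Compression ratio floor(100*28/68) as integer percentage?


100*m/n = 100*28/68 ≈ 41.1765.
floor = 41.

41


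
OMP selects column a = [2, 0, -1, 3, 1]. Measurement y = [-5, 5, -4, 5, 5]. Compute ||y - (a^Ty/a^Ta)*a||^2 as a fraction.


a^T a = 15.
a^T y = 14.
coeff = 14/15 = 14/15.
||r||^2 = 1544/15.

1544/15


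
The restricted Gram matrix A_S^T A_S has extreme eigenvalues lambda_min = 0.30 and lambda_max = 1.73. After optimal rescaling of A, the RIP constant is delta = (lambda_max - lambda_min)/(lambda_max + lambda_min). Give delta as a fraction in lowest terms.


lambda_max - lambda_min = 1.73 - 0.30 = 1.43.
lambda_max + lambda_min = 1.73 + 0.30 = 2.03.
delta = 1.43/2.03 = 143/203.

143/203


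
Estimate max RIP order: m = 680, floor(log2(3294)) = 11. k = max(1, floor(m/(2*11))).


floor(log2(3294)) = 11.
2*11 = 22.
m/(2*floor(log2(n))) = 680/22 ≈ 30.9091.
floor = 30.
k = max(1, 30) = 30.

30


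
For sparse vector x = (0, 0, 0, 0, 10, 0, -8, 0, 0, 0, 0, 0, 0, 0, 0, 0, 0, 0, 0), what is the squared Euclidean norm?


Non-zero entries: [(4, 10), (6, -8)]
Squares: [100, 64]
||x||_2^2 = sum = 164.

164


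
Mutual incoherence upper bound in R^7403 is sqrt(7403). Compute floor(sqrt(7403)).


86^2 = 7396 <= 7403 < 7569 = 87^2, so 86 <= sqrt(7403) < 87.
floor(sqrt(7403)) = 86.

86


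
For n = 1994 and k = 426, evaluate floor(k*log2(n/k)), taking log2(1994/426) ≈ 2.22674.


log2(n/k) = log2(1994/426) ≈ 2.22674.
k*log2(n/k) ≈ 426*2.22674 = 948.59124.
floor(948.59124) = 948.

948


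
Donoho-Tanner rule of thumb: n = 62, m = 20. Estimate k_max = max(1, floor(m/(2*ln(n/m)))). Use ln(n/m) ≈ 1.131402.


n/m = 62/20 = 31/10.
ln(n/m) ≈ 1.131402.
2*ln(n/m) ≈ 2.262804.
m/(2*ln(n/m)) ≈ 20/2.262804 ≈ 8.8386.
floor = 8.
k_max = max(1, 8) = 8.

8


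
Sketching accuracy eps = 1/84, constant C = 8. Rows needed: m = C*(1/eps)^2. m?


1/eps = 84.
(1/eps)^2 = 7056.
m = 8*7056 = 56448.

56448


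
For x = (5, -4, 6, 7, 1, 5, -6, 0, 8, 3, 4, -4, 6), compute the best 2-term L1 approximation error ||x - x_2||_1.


Sorted |x_i| descending: [8, 7, 6, 6, 6, 5, 5, 4, 4, 4, 3, 1, 0]
Keep top 2: [8, 7]
Tail entries: [6, 6, 6, 5, 5, 4, 4, 4, 3, 1, 0]
L1 error = sum of tail = 44.

44


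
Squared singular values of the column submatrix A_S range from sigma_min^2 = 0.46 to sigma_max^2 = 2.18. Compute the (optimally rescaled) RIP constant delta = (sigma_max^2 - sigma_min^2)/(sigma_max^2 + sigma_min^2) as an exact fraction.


lambda_max - lambda_min = 2.18 - 0.46 = 1.72.
lambda_max + lambda_min = 2.18 + 0.46 = 2.64.
delta = 1.72/2.64 = 172/264 = 43/66.

43/66


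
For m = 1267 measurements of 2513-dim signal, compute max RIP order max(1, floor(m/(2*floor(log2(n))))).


floor(log2(2513)) = 11.
2*11 = 22.
m/(2*floor(log2(n))) = 1267/22 ≈ 57.5909.
floor = 57.
k = max(1, 57) = 57.

57


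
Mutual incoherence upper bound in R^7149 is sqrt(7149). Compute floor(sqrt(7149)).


84^2 = 7056 <= 7149 < 7225 = 85^2, so 84 <= sqrt(7149) < 85.
floor(sqrt(7149)) = 84.

84


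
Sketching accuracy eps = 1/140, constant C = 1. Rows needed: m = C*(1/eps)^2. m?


1/eps = 140.
(1/eps)^2 = 19600.
m = 1*19600 = 19600.

19600


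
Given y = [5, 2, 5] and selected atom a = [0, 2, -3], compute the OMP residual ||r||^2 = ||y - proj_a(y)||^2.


a^T a = 13.
a^T y = -11.
coeff = -11/13 = -11/13.
||r||^2 = 581/13.

581/13


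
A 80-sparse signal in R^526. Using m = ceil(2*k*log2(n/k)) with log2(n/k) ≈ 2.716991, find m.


log2(n/k) = log2(526/80) ≈ 2.716991.
2*k*log2(n/k) ≈ 2*80*2.716991 = 434.71856.
m = ceil(434.71856) = 435.

435


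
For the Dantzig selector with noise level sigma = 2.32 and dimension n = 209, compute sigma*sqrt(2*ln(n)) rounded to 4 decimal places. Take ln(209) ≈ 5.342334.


ln(209) ≈ 5.342334.
2*ln(n) ≈ 10.684668.
sqrt(2*ln(n)) ≈ sqrt(10.684668) ≈ 3.268741.
threshold ≈ 2.32*3.268741 = 7.58347912 ≈ 7.5835.

7.5835


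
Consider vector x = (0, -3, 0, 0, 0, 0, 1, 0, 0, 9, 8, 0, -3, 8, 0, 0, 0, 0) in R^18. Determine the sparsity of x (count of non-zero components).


Non-zero positions: [1, 6, 9, 10, 12, 13].
Sparsity = 6.

6


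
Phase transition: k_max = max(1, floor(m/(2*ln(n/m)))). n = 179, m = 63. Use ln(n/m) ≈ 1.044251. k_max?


n/m = 179/63.
ln(n/m) ≈ 1.044251.
2*ln(n/m) ≈ 2.088502.
m/(2*ln(n/m)) ≈ 63/2.088502 ≈ 30.1652.
floor = 30.
k_max = max(1, 30) = 30.

30


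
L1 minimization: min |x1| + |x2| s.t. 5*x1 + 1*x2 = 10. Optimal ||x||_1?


Axis intercepts:
  x1 = 2, x2 = 0: L1 = 2
  x1 = 0, x2 = 10: L1 = 10
x* = (2, 0)
||x*||_1 = 2.

2


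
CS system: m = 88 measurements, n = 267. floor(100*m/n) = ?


100*m/n = 100*88/267 ≈ 32.9588.
floor = 32.

32


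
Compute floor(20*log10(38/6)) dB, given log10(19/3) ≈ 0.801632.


||x||/||e|| = 38/6 = 19/3.
log10(19/3) ≈ 0.801632.
20*log10(||x||/||e||) ≈ 20*0.801632 = 16.03264.
floor(16.03264) = 16.

16


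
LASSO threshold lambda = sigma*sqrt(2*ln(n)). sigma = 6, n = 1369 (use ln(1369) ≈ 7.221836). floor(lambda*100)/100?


ln(1369) ≈ 7.221836.
2*ln(n) ≈ 14.443672.
sqrt(2*ln(n)) ≈ sqrt(14.443672) ≈ 3.800483.
lambda ≈ 6*3.800483 = 22.802898.
floor(lambda*100)/100 = 22.80.

22.80


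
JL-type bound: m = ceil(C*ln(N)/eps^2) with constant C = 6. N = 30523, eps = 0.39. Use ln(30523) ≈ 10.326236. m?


ln(30523) ≈ 10.326236.
eps^2 = 0.39^2 = 0.1521.
C*ln(N)/eps^2 ≈ 6*10.326236/0.1521 ≈ 407.3466.
m = ceil(407.3466) = 408.

408


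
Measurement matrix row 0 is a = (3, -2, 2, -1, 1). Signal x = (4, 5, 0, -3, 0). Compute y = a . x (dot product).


Non-zero terms: ['3*4', '-2*5', '-1*-3']
Products: [12, -10, 3]
y = sum = 5.

5


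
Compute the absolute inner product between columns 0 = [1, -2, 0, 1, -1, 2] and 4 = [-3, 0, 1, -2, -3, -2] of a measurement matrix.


Inner product: 1*-3 + -2*0 + 0*1 + 1*-2 + -1*-3 + 2*-2
Products: [-3, 0, 0, -2, 3, -4]
Sum = -6.
|dot| = 6.

6


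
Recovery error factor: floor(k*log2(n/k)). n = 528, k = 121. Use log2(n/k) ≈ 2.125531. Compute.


log2(n/k) = log2(528/121) ≈ 2.125531.
k*log2(n/k) ≈ 121*2.125531 = 257.189251.
floor(257.189251) = 257.

257


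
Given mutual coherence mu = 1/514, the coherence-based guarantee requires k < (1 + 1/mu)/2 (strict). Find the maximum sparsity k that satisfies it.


1/mu = 514.
1 + 1/mu = 515.
(1 + 1/mu)/2 = 257.5 is not an integer, so k_max = floor(257.5) = 257.

257


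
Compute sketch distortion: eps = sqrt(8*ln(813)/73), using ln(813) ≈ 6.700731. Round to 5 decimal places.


ln(813) ≈ 6.700731.
8*ln(N)/m ≈ 8*6.700731/73 ≈ 0.73432668.
eps = sqrt(0.73432668) ≈ 0.8569286 ≈ 0.85693.

0.85693


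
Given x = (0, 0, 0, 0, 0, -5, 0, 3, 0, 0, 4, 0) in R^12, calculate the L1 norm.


Non-zero entries: [(5, -5), (7, 3), (10, 4)]
Absolute values: [5, 3, 4]
||x||_1 = sum = 12.

12


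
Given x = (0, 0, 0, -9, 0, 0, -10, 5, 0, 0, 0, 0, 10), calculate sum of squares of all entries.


Non-zero entries: [(3, -9), (6, -10), (7, 5), (12, 10)]
Squares: [81, 100, 25, 100]
||x||_2^2 = sum = 306.

306


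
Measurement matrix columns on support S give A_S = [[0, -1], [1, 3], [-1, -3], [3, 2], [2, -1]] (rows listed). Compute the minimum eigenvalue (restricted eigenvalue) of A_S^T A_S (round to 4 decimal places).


A_S^T A_S = [[15, 10], [10, 24]].
trace = 39.
det = 260.
disc = trace^2 - 4*det = 1521 - 4*260 = 481.
sqrt(481) ≈ 21.931712.
lam_min = (39 - sqrt(481))/2 ≈ (39 - 21.931712)/2 = 8.534144 ≈ 8.5341.

8.5341


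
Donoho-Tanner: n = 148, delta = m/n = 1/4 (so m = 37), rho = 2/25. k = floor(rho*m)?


m = 1/4*148 = 37.
rho = 2/25.
rho*m = 2/25*37 = 2.96.
k = floor(2.96) = 2.

2


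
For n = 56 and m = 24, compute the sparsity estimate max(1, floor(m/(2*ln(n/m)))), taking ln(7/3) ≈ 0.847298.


n/m = 56/24 = 7/3.
ln(n/m) ≈ 0.847298.
2*ln(n/m) ≈ 1.694596.
m/(2*ln(n/m)) ≈ 24/1.694596 ≈ 14.1627.
floor = 14.
k_max = max(1, 14) = 14.

14


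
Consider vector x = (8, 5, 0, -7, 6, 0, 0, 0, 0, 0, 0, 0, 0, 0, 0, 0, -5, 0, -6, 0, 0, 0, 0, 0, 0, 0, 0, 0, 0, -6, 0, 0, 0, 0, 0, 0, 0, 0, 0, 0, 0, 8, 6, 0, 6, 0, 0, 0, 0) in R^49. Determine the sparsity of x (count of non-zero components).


Non-zero positions: [0, 1, 3, 4, 16, 18, 29, 41, 42, 44].
Sparsity = 10.

10


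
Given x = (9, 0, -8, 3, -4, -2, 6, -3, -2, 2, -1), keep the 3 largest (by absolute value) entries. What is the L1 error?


Sorted |x_i| descending: [9, 8, 6, 4, 3, 3, 2, 2, 2, 1, 0]
Keep top 3: [9, 8, 6]
Tail entries: [4, 3, 3, 2, 2, 2, 1, 0]
L1 error = sum of tail = 17.

17


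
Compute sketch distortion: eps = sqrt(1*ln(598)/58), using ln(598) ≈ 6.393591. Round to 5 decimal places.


ln(598) ≈ 6.393591.
1*ln(N)/m ≈ 1*6.393591/58 ≈ 0.11023433.
eps = sqrt(0.11023433) ≈ 0.3320156 ≈ 0.33202.

0.33202


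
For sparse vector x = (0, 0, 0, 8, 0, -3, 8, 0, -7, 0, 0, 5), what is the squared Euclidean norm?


Non-zero entries: [(3, 8), (5, -3), (6, 8), (8, -7), (11, 5)]
Squares: [64, 9, 64, 49, 25]
||x||_2^2 = sum = 211.

211


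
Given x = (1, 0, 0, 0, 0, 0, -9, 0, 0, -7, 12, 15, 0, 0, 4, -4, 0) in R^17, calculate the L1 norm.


Non-zero entries: [(0, 1), (6, -9), (9, -7), (10, 12), (11, 15), (14, 4), (15, -4)]
Absolute values: [1, 9, 7, 12, 15, 4, 4]
||x||_1 = sum = 52.

52


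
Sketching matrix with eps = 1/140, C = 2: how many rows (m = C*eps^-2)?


1/eps = 140.
(1/eps)^2 = 19600.
m = 2*19600 = 39200.

39200


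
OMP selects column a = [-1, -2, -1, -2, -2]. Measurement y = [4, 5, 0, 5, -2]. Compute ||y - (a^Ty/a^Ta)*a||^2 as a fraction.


a^T a = 14.
a^T y = -20.
coeff = -20/14 = -10/7.
||r||^2 = 290/7.

290/7


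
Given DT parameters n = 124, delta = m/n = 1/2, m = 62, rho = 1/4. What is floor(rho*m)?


m = 1/2*124 = 62.
rho = 1/4.
rho*m = 1/4*62 = 15.5.
k = floor(15.5) = 15.

15


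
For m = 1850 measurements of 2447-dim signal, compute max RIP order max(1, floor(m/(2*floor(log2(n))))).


floor(log2(2447)) = 11.
2*11 = 22.
m/(2*floor(log2(n))) = 1850/22 ≈ 84.0909.
floor = 84.
k = max(1, 84) = 84.

84


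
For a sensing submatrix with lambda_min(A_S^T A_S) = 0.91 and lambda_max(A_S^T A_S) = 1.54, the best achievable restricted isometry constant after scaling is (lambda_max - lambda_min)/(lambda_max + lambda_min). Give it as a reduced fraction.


lambda_max - lambda_min = 1.54 - 0.91 = 0.63.
lambda_max + lambda_min = 1.54 + 0.91 = 2.45.
delta = 0.63/2.45 = 63/245 = 9/35.

9/35


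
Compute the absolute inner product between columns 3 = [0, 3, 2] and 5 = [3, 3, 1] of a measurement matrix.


Inner product: 0*3 + 3*3 + 2*1
Products: [0, 9, 2]
Sum = 11.
|dot| = 11.

11
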